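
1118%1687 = 1118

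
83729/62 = 1350 + 29/62 ≈ 1350.47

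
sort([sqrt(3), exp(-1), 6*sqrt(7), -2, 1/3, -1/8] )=[-2, -1/8, 1/3, exp(-1), sqrt(3), 6*sqrt(7)] 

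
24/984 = 1/41 ≈ 0.0244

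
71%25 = 21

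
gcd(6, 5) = 1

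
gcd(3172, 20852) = 52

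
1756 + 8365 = 10121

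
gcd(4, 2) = 2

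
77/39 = 1 + 38/39 ≈ 1.97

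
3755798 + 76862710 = 80618508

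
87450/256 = 43725/128 ≈ 341.60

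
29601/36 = 3289/4 = 822.25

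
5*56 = 280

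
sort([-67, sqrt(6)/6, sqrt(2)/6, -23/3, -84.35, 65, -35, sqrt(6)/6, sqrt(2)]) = [-84.35, -67, -35, -23/3, sqrt(2)/6, sqrt(6)/6, sqrt(6)/6, sqrt(2), 65]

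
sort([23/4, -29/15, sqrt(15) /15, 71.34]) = [-29/15, sqrt(15) /15, 23/4, 71.34]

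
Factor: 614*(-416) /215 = -1*2^6*5^(-1)*13^1*43^(-1)*307^1 = -255424/215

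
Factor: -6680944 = -1*2^4*417559^1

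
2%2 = 0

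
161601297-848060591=-686459294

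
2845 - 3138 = -293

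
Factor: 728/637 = 2^3*7^(-1) = 8/7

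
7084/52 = 1771/13 ≈ 136.23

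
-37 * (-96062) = 3554294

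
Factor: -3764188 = -1 * 2^2 * 61^1 * 15427^1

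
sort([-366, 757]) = [-366, 757]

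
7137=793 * 9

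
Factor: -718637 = -1*19^1*109^1*347^1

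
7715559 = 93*82963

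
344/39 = 8 + 32/39 ≈ 8.82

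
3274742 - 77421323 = -74146581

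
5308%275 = 83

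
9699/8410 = 1 + 1289/8410 ≈ 1.15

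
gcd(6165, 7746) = 3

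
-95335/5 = -19067 = -19067.00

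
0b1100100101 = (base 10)805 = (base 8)1445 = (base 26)14p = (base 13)49c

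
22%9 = 4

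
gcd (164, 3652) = 4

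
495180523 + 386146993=881327516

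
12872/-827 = -15 - 467/827 ≈ -15.56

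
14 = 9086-9072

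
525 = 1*525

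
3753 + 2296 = 6049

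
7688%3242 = 1204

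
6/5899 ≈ 0.00102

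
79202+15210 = 94412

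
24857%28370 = 24857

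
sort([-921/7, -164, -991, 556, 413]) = [-991, -164, -921/7, 413, 556]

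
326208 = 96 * 3398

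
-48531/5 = -9706 - 1/5 = -9706.20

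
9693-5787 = 3906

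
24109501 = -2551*(-9451)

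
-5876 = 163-6039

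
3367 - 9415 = -6048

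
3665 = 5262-1597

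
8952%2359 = 1875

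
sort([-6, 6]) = [-6, 6]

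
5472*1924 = 10528128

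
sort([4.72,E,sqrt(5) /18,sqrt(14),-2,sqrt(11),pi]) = [-2,sqrt(5) /18,E,pi,sqrt(11),sqrt(14),4.72]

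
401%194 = 13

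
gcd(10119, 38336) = 1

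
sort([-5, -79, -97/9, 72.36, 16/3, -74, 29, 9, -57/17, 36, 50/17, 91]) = [-79, -74, -97/9, -5, -57/17, 50/17, 16/3, 9, 29, 36, 72.36, 91]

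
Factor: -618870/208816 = -1 * 2^(-3) * 3^1 * 5^1 * 7^2 * 31^(-1) = -735/248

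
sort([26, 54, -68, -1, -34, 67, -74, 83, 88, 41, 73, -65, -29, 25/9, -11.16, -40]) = [-74, -68, -65, -40, -34, -29, -11.16, -1, 25/9, 26, 41, 54, 67, 73, 83, 88]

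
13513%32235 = 13513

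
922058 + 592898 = 1514956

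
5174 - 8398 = -3224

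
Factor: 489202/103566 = 3^(-1)*7^1*41^(-1)*83^1 = 581/123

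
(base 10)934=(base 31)u4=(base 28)15a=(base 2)1110100110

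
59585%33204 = 26381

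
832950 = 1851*450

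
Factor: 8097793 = 11^1 * 857^1 * 859^1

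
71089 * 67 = 4762963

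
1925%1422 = 503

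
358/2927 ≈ 0.122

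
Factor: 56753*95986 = 2^1*11^1*19^1*29^1*103^1*4363^1 = 5447493458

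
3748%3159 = 589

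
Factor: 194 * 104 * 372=2^6 * 3^1 * 13^1 * 31^1 * 97^1=7505472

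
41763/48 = 13921/16 ≈ 870.06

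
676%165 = 16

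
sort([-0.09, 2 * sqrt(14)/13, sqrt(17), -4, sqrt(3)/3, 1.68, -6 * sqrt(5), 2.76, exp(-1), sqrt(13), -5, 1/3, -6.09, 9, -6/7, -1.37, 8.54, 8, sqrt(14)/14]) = [-6 * sqrt(5), -6.09, -5, -4, -1.37, -6/7, -0.09, sqrt(14)/14, 1/3, exp(-1), 2 * sqrt(14)/13, sqrt(3)/3, 1.68, 2.76, sqrt(13), sqrt(17), 8, 8.54, 9]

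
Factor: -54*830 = -1*2^2*3^3*5^1*83^1 = -44820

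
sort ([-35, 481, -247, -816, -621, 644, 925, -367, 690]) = [-816, -621, -367, -247, -35, 481, 644, 690, 925]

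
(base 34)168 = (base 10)1368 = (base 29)1i5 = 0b10101011000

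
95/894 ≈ 0.106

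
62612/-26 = -31306/13 ≈ -2408.15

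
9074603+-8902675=171928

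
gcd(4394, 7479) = 1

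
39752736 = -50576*(-786)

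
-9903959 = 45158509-55062468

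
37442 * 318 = 11906556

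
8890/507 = 17+271/507 ≈ 17.53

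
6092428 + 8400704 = 14493132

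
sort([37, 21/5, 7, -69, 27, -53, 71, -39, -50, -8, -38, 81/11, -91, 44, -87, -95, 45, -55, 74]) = [-95, -91, -87, -69, -55, -53, -50, -39, -38, -8, 21/5, 7, 81/11, 27, 37, 44, 45, 71, 74]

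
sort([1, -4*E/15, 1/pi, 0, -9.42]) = [-9.42, -4*E/15, 0, 1/pi, 1]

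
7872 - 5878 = 1994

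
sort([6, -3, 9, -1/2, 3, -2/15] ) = [-3, -1/2, -2/15, 3, 6, 9] 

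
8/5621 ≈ 0.00142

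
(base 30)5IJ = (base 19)E05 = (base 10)5059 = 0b1001111000011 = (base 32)4U3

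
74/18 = 4+1/9 ≈ 4.11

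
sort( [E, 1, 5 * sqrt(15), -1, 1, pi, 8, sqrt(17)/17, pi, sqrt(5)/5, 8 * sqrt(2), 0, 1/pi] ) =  [-1, 0, sqrt(17)/17, 1/pi, sqrt(5)/5, 1, 1, E, pi, pi, 8, 8 * sqrt(2), 5 * sqrt(15)] 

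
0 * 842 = 0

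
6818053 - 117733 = 6700320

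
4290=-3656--7946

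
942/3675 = 314/1225≈0.256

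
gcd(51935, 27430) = 65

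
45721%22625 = 471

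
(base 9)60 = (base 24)26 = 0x36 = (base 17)33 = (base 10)54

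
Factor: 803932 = 2^2*200983^1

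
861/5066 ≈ 0.170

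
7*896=6272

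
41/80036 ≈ 0.000512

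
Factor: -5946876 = -1*2^2*3^2*13^1*97^1*131^1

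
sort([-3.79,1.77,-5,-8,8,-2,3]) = [-8,-5,-3.79,-2,1.77,3,8]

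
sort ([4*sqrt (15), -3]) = [-3, 4*sqrt (15)]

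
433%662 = 433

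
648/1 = 648 = 648.00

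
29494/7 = 4213 + 3/7 ≈ 4213.43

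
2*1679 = 3358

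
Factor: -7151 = -1*7151^1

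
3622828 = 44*82337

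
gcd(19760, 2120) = 40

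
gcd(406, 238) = 14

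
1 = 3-2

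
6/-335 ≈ -0.0179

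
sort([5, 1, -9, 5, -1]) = [-9, -1, 1, 5, 5]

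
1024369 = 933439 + 90930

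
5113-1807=3306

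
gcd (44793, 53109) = 189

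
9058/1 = 9058 = 9058.00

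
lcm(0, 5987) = 0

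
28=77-49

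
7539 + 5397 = 12936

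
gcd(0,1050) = 1050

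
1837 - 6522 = -4685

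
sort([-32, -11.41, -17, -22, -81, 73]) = [-81, -32, -22, -17, -11.41, 73]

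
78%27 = 24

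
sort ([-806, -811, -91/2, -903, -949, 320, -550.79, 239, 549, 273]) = [-949, -903, -811, -806, -550.79, -91/2, 239, 273, 320, 549]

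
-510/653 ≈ -0.781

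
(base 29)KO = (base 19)1CF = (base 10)604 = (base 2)1001011100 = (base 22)15A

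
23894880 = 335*71328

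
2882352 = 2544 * 1133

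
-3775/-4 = 943 + 3/4 = 943.75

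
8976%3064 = 2848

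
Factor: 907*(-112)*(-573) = 2^4*3^1*7^1*191^1*907^1 = 58207632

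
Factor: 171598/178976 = 2^(-4) * 7^1 * 47^(-1) * 103^1 = 721/752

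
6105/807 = 7 + 152/269 ≈ 7.57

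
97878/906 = 108+5/151 ≈ 108.03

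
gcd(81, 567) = 81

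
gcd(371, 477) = 53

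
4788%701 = 582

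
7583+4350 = 11933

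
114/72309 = 38/24103 ≈ 0.00158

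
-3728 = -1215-2513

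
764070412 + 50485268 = 814555680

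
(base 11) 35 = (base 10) 38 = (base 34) 14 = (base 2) 100110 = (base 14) 2a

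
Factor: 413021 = 7^2*8429^1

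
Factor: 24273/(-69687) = -1 * 31^1 * 89^(-1) = -31/89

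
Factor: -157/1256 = -1*2^ (-3) = -1/8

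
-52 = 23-75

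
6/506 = 3/253 ≈ 0.0119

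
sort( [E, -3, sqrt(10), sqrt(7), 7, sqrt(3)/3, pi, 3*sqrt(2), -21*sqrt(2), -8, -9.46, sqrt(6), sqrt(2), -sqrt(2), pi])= [-21*sqrt(2), -9.46, -8, -3, -sqrt(2), sqrt(3)/3, sqrt(2), sqrt(6), sqrt(7), E, pi, pi, sqrt(10), 3*sqrt(2), 7]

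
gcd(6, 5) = 1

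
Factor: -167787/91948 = -1*2^(-2)*3^2*103^1*127^(-1) = -927/508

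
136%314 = 136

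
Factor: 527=17^1*31^1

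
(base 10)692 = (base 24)14k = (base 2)1010110100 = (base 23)172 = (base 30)n2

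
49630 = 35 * 1418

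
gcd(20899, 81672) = 1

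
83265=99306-16041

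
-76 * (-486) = 36936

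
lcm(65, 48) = 3120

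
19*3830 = 72770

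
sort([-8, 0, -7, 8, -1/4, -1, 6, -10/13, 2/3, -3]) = [-8, -7, -3, -1, -10/13, -1/4, 0, 2/3, 6, 8]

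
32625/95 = 343 + 8/19 ≈ 343.42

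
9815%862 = 333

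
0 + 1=1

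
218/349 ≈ 0.625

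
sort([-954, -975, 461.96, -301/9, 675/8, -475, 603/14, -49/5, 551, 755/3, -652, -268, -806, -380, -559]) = [-975, -954, -806, -652, -559, -475, -380, -268, -301/9, -49/5, 603/14, 675/8, 755/3, 461.96, 551]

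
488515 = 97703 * 5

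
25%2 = 1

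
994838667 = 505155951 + 489682716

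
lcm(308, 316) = 24332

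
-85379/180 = -474 - 59/180≈-474.33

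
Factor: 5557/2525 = 5^(-2) * 101^(-1) * 5557^1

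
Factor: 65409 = 3^1*21803^1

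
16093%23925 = 16093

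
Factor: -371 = -1 * 7^1 * 53^1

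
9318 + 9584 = 18902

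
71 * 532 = 37772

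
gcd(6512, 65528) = 8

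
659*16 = 10544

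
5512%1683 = 463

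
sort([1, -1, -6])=[-6, -1, 1]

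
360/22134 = 60/3689≈0.0163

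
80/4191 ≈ 0.0191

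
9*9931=89379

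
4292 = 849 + 3443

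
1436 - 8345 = -6909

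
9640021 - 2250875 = 7389146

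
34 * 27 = 918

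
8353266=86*97131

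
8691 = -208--8899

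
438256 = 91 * 4816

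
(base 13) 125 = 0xc8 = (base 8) 310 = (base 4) 3020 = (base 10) 200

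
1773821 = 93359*19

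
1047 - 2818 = -1771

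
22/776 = 11/388 ≈ 0.0284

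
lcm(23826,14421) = 547998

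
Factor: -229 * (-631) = 229^1 * 631^1 = 144499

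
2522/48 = 52 + 13/24≈52.54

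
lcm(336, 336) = 336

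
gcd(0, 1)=1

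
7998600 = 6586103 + 1412497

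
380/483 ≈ 0.787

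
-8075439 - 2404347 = -10479786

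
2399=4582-2183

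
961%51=43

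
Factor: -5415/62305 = -1 * 3^1 * 17^(-1) * 19^2 * 733^(-1) = -1083/12461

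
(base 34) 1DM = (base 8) 3124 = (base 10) 1620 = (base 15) 730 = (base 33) 1G3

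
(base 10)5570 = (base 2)1010111000010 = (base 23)ac4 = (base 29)6i2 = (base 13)26c6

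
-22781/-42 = 542 + 17/42 ≈ 542.40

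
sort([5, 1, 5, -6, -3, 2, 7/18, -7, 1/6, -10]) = [-10, -7, -6, -3, 1/6, 7/18, 1, 2, 5, 5]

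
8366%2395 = 1181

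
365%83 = 33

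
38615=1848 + 36767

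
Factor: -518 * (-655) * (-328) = -1 * 2^4 * 5^1 * 7^1 * 37^1 * 41^1 * 131^1 = -111287120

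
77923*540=42078420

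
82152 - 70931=11221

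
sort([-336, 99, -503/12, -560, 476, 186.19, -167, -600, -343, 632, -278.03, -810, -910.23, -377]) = [-910.23, -810, -600, -560, -377, -343, -336, -278.03, -167, -503/12, 99, 186.19, 476, 632]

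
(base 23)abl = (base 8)12674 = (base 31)5of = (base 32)5ds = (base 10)5564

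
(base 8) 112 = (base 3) 2202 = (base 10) 74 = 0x4a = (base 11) 68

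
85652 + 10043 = 95695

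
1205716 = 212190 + 993526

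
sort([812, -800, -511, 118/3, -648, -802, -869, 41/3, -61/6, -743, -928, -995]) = [-995, -928, -869, -802, -800, -743, -648, -511, -61/6, 41/3, 118/3, 812]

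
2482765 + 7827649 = 10310414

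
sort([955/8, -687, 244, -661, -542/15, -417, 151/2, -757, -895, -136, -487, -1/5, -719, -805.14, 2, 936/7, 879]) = [-895, -805.14, -757, -719, -687, -661, -487, -417, -136, -542/15, -1/5, 2, 151/2, 955/8, 936/7, 244, 879]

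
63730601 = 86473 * 737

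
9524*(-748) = -7123952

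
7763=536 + 7227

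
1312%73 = 71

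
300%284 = 16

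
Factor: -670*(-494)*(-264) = -1*2^5*3^1*5^1*11^1*13^1*19^1*67^1 = -87378720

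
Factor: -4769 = -1*19^1*251^1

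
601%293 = 15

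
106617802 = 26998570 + 79619232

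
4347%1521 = 1305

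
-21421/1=-21421=-21421.00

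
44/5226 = 22/2613 ≈ 0.00842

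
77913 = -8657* (-9)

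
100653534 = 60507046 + 40146488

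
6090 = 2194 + 3896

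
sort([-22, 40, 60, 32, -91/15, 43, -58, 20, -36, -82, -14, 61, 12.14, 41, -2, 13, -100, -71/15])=[-100, -82, -58, -36, -22, -14, -91/15, -71/15, -2, 12.14, 13, 20, 32, 40, 41, 43, 60, 61]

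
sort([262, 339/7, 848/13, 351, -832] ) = [-832, 339/7, 848/13, 262, 351] 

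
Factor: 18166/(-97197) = -1*2^1*3^(-1)*31^1*179^(-1)*181^(-1)*293^1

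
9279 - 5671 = 3608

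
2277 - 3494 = -1217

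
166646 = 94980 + 71666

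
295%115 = 65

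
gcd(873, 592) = 1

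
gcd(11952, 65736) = 5976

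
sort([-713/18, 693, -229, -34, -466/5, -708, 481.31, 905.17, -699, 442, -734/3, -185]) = [-708, -699, -734/3, -229, -185, -466/5, -713/18, -34, 442, 481.31, 693, 905.17]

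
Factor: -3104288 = -1*2^5*11^1*8819^1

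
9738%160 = 138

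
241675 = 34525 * 7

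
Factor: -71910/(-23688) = 2^(-2) * 5^1 * 7^(-1) * 17^1 = 85/28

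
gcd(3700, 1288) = 4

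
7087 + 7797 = 14884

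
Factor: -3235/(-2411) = 5^1*647^1*2411^(-1)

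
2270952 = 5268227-2997275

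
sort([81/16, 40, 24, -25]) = [-25, 81/16, 24, 40]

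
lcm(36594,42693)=256158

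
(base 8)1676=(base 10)958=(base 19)2c8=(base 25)1d8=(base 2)1110111110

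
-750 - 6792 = -7542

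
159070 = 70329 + 88741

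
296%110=76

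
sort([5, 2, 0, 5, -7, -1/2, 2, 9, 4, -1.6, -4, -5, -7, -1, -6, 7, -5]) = [-7, -7, -6, -5, -5, -4, -1.6, -1, -1/2, 0, 2, 2, 4, 5, 5, 7, 9]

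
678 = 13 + 665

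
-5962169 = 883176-6845345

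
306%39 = 33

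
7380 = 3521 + 3859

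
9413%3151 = 3111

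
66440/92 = 16610/23 ≈ 722.17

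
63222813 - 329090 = 62893723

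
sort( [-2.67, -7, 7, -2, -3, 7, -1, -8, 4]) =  [-8, -7, -3, -2.67, -2, -1, 4, 7, 7]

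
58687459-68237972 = -9550513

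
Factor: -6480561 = -1 * 3^1 * 401^1 * 5387^1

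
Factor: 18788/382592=2^(-5) * 7^(-1) * 11^1=11/224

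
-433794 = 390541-824335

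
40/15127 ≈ 0.00264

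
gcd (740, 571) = 1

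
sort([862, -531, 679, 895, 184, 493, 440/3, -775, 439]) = [-775, -531, 440/3, 184, 439, 493, 679, 862, 895]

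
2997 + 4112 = 7109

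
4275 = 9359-5084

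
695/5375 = 139/1075 ≈ 0.129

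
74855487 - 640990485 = -566134998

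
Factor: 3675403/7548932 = 2^(-2)*29^(-1)*59^(-1)*1103^(-1)*3675403^1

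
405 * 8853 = 3585465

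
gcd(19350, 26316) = 774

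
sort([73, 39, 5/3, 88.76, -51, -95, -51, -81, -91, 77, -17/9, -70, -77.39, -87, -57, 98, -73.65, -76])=[-95, -91, -87, -81, -77.39, -76, -73.65, -70, -57, -51, -51, -17/9, 5/3, 39, 73, 77, 88.76, 98]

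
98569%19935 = 18829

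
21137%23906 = 21137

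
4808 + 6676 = 11484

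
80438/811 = 99 + 149/811≈99.18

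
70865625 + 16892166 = 87757791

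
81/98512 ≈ 0.000822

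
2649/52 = 50 + 49/52 ≈ 50.94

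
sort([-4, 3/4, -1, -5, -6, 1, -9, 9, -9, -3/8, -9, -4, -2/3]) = [-9, -9, -9, -6, -5, -4, -4, -1, -2/3, -3/8, 3/4, 1, 9]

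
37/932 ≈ 0.0397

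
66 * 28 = 1848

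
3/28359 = 1/9453 ≈ 0.000106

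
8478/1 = 8478 = 8478.00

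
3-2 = 1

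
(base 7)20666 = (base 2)1010000011000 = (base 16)1418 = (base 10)5144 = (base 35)46y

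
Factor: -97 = -1 * 97^1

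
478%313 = 165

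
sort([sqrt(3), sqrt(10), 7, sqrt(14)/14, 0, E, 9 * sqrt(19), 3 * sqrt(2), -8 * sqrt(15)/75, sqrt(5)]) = [-8 * sqrt(15)/75, 0, sqrt(14)/14, sqrt(3), sqrt(5), E, sqrt(10), 3 * sqrt(2), 7, 9 * sqrt(19)]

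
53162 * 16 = 850592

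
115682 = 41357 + 74325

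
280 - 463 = -183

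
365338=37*9874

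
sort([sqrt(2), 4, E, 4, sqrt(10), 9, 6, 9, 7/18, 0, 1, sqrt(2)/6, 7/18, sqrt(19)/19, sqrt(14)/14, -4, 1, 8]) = [-4, 0, sqrt(19)/19, sqrt(2)/6, sqrt(14)/14, 7/18, 7/18, 1, 1, sqrt(2), E, sqrt(10), 4, 4, 6, 8, 9, 9]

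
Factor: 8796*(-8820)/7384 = -1*2^1*3^3*5^1*7^2*13^(-1)*71^(-1)*733^1 = -9697590/923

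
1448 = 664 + 784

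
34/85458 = 17/42729 ≈ 0.000398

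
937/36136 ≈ 0.0259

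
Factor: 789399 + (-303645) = 2^1*3^1*19^1*4261^1 = 485754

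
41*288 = 11808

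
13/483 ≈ 0.0269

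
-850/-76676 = 425/38338 ≈ 0.0111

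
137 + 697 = 834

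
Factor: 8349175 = 5^2 * 337^1 * 991^1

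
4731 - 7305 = -2574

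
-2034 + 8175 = 6141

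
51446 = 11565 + 39881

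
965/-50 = -19 - 3/10 = -19.30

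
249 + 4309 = 4558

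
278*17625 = 4899750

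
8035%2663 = 46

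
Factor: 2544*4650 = 2^5*3^2*5^2*31^1*53^1 = 11829600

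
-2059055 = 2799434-4858489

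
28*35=980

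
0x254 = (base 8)1124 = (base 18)1f2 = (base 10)596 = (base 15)29b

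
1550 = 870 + 680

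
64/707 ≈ 0.0905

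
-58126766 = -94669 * 614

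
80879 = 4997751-4916872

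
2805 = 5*561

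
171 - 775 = -604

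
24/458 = 12/229 ≈ 0.0524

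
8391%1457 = 1106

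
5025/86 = 58 + 37/86≈58.43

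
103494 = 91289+12205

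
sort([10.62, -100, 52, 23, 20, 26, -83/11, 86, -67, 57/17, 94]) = [-100, -67, -83/11, 57/17, 10.62, 20, 23, 26, 52, 86, 94]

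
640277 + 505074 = 1145351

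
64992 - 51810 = 13182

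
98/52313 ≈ 0.00187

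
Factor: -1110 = -1 * 2^1 * 3^1 * 5^1 * 37^1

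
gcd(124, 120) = 4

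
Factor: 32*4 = 2^7 = 128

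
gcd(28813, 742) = 1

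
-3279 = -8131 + 4852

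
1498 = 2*749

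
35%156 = 35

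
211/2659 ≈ 0.0794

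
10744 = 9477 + 1267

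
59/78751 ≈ 0.000749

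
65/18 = 3+11/18 ≈ 3.61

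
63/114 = 21/38 ≈ 0.553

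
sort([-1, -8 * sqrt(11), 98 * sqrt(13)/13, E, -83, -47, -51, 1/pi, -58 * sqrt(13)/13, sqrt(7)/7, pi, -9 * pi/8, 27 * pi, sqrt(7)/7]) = [-83, -51, -47, -8 * sqrt(11), -58 * sqrt(13)/13, -9 * pi/8, -1, 1/pi, sqrt(7)/7, sqrt(7)/7, E, pi, 98 * sqrt(13)/13, 27 * pi]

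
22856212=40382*566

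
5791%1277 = 683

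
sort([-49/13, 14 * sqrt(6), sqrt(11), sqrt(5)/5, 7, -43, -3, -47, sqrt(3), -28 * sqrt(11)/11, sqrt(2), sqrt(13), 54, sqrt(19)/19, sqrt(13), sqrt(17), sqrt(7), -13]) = [-47, -43, -13, -28 * sqrt(11)/11, -49/13, -3, sqrt(19)/19, sqrt(5)/5, sqrt(2), sqrt(3), sqrt(7), sqrt(11), sqrt(13), sqrt(13), sqrt(17), 7, 14 * sqrt(6), 54]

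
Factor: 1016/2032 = 2^(-1) = 1/2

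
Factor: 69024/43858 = 2^4 * 3^1 * 719^1 * 21929^(-1) = 34512/21929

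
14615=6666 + 7949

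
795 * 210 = 166950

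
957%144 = 93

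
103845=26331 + 77514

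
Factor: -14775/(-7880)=2^(-3) * 3^1 * 5^1=15/8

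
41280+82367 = 123647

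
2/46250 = 1/23125 ≈ 0.0000432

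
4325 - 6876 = -2551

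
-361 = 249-610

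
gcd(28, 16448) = 4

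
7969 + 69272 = 77241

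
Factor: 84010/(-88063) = -1*2^1*5^1*31^1*83^(-1)*271^1*1061^(-1)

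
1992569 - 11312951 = -9320382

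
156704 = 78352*2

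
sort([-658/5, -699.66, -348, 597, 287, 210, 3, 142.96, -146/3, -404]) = [-699.66, -404, -348, -658/5, -146/3, 3, 142.96, 210, 287, 597]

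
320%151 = 18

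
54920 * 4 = 219680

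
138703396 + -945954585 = -807251189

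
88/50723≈0.00173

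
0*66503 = 0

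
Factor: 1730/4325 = 2^1 * 5^(-1) = 2/5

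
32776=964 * 34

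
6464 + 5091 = 11555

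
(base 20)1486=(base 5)303031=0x2626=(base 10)9766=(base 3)111101201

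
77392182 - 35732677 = 41659505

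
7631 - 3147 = 4484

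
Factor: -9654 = -1 * 2^1 * 3^1 * 1609^1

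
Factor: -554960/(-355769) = 2^4 * 5^1 * 7^1 * 359^(-1) = 560/359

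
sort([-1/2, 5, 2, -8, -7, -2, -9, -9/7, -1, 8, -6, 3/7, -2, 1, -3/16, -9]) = [-9, -9, -8, -7, -6, -2, -2, -9/7, -1, -1/2, -3/16, 3/7, 1, 2, 5, 8]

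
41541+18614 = 60155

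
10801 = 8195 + 2606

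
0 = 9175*0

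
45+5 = 50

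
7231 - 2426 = 4805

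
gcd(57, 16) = 1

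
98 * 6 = 588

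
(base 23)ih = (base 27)fq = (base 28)fb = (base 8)657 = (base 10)431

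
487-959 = -472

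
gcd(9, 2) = 1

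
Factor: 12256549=12256549^1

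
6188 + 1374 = 7562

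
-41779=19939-61718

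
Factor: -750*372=-1*2^3*3^2*5^3*31^1=-279000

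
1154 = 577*2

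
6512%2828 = 856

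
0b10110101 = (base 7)346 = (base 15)c1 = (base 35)56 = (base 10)181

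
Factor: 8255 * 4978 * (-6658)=-1 * 2^2 * 5^1 * 13^1 * 19^1 * 127^1 * 131^1 * 3329^1=-273599790620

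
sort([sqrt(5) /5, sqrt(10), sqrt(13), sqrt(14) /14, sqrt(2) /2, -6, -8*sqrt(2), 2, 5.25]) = [-8*sqrt(2), -6, sqrt(14) /14, sqrt(5) /5, sqrt(2) /2, 2, sqrt(10), sqrt(13), 5.25]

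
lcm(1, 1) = 1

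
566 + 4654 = 5220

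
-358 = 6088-6446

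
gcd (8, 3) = 1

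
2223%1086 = 51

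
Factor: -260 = -1*2^2*5^1*13^1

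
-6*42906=-257436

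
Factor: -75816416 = -1*2^5*13^1*59^1*3089^1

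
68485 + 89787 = 158272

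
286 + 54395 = 54681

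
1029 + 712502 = 713531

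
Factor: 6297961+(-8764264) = -1 * 3^1 * 7^1 * 117443^1 = -2466303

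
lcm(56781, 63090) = 567810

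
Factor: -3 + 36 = 3^1*11^1 = 33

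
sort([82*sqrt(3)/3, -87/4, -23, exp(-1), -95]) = [-95, -23, -87/4, exp(-1), 82*sqrt(3)/3]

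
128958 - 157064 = -28106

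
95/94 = 1 + 1/94 ≈ 1.01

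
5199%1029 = 54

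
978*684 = 668952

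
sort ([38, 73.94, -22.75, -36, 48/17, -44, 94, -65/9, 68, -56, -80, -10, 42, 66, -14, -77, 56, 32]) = [-80, -77, -56, -44, -36, -22.75, -14, -10, -65/9, 48/17, 32, 38, 42, 56, 66, 68, 73.94, 94]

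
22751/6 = 3791 + 5/6 ≈ 3791.83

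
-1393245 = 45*(-30961)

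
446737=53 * 8429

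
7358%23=21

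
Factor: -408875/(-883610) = 2^(-1) * 5^2 * 7^(-1) * 13^(-1) * 971^(-1) * 3271^1 = 81775/176722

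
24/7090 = 12/3545 ≈ 0.00339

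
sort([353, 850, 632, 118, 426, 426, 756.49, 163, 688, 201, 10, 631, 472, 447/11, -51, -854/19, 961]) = [-51, -854/19, 10, 447/11, 118, 163, 201, 353, 426, 426, 472, 631, 632, 688, 756.49, 850, 961]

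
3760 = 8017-4257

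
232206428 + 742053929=974260357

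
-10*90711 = -907110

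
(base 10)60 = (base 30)20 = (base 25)2a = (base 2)111100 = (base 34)1q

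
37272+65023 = 102295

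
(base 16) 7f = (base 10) 127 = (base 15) 87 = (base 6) 331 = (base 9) 151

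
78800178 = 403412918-324612740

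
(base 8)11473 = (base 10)4923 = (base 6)34443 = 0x133b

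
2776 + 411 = 3187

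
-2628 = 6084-8712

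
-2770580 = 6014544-8785124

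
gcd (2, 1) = 1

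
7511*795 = 5971245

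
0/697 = 0 = 0.00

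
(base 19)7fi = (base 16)b0e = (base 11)2143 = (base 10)2830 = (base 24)4lm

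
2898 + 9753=12651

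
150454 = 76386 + 74068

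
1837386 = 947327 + 890059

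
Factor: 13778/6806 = 41^(-1)*83^1 = 83/41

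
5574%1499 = 1077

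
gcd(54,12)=6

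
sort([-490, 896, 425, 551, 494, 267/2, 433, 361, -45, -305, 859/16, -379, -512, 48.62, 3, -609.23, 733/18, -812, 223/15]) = [-812, -609.23, -512, -490, -379, -305, -45, 3, 223/15, 733/18, 48.62, 859/16, 267/2, 361, 425, 433, 494, 551, 896]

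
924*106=97944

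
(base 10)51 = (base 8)63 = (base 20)2b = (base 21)29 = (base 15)36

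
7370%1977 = 1439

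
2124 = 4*531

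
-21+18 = -3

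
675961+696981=1372942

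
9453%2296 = 269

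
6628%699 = 337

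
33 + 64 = 97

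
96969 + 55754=152723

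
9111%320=151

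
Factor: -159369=-1 * 3^1 * 7^1 * 7589^1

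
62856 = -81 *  (-776)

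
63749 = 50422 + 13327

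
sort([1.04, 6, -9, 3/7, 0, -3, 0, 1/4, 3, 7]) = [-9, -3, 0, 0, 1/4, 3/7, 1.04, 3, 6, 7]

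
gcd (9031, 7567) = 1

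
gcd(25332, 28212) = 12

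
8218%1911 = 574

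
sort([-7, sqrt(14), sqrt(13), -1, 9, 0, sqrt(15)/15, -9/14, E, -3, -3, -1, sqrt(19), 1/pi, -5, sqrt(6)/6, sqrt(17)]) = [-7, -5, -3, -3, -1, -1, -9/14, 0, sqrt(15)/15, 1/pi, sqrt(6)/6, E, sqrt(13), sqrt(14), sqrt(17), sqrt(19), 9]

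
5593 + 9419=15012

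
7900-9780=-1880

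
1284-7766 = -6482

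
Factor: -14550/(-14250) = 5^(-1)*19^(-1)*97^1 = 97/95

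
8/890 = 4/445 ≈ 0.00899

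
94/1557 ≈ 0.0604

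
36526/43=849+19/43 ≈ 849.44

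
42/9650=21/4825 ≈ 0.00435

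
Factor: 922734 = 2^1*3^2*51263^1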